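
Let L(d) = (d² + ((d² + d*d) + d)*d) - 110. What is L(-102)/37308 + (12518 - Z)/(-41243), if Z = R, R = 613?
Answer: -43562653607/769346922 ≈ -56.623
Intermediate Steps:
Z = 613
L(d) = -110 + d² + d*(d + 2*d²) (L(d) = (d² + ((d² + d²) + d)*d) - 110 = (d² + (2*d² + d)*d) - 110 = (d² + (d + 2*d²)*d) - 110 = (d² + d*(d + 2*d²)) - 110 = -110 + d² + d*(d + 2*d²))
L(-102)/37308 + (12518 - Z)/(-41243) = (-110 + 2*(-102)² + 2*(-102)³)/37308 + (12518 - 1*613)/(-41243) = (-110 + 2*10404 + 2*(-1061208))*(1/37308) + (12518 - 613)*(-1/41243) = (-110 + 20808 - 2122416)*(1/37308) + 11905*(-1/41243) = -2101718*1/37308 - 11905/41243 = -1050859/18654 - 11905/41243 = -43562653607/769346922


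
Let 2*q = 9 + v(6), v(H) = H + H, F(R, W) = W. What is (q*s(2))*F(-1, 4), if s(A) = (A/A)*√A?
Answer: 42*√2 ≈ 59.397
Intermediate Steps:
v(H) = 2*H
s(A) = √A (s(A) = 1*√A = √A)
q = 21/2 (q = (9 + 2*6)/2 = (9 + 12)/2 = (½)*21 = 21/2 ≈ 10.500)
(q*s(2))*F(-1, 4) = (21*√2/2)*4 = 42*√2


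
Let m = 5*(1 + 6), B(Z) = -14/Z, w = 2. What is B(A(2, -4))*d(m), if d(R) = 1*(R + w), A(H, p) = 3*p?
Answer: 259/6 ≈ 43.167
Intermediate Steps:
m = 35 (m = 5*7 = 35)
d(R) = 2 + R (d(R) = 1*(R + 2) = 1*(2 + R) = 2 + R)
B(A(2, -4))*d(m) = (-14/(3*(-4)))*(2 + 35) = -14/(-12)*37 = -14*(-1/12)*37 = (7/6)*37 = 259/6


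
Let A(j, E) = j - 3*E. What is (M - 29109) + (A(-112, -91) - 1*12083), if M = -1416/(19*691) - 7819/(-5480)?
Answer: -2951959178549/71946920 ≈ -41030.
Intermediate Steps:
M = 94895971/71946920 (M = -1416/13129 - 7819*(-1/5480) = -1416*1/13129 + 7819/5480 = -1416/13129 + 7819/5480 = 94895971/71946920 ≈ 1.3190)
(M - 29109) + (A(-112, -91) - 1*12083) = (94895971/71946920 - 29109) + ((-112 - 3*(-91)) - 1*12083) = -2094207998309/71946920 + ((-112 + 273) - 12083) = -2094207998309/71946920 + (161 - 12083) = -2094207998309/71946920 - 11922 = -2951959178549/71946920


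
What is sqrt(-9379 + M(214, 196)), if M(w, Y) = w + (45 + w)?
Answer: I*sqrt(8906) ≈ 94.372*I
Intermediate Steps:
M(w, Y) = 45 + 2*w
sqrt(-9379 + M(214, 196)) = sqrt(-9379 + (45 + 2*214)) = sqrt(-9379 + (45 + 428)) = sqrt(-9379 + 473) = sqrt(-8906) = I*sqrt(8906)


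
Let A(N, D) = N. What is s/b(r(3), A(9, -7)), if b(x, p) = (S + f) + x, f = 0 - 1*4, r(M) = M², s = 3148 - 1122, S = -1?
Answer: 1013/2 ≈ 506.50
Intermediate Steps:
s = 2026
f = -4 (f = 0 - 4 = -4)
b(x, p) = -5 + x (b(x, p) = (-1 - 4) + x = -5 + x)
s/b(r(3), A(9, -7)) = 2026/(-5 + 3²) = 2026/(-5 + 9) = 2026/4 = 2026*(¼) = 1013/2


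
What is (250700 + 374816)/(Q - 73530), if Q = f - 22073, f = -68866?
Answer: -625516/164469 ≈ -3.8032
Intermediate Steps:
Q = -90939 (Q = -68866 - 22073 = -90939)
(250700 + 374816)/(Q - 73530) = (250700 + 374816)/(-90939 - 73530) = 625516/(-164469) = 625516*(-1/164469) = -625516/164469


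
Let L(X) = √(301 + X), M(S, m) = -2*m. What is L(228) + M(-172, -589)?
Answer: 1201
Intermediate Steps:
L(228) + M(-172, -589) = √(301 + 228) - 2*(-589) = √529 + 1178 = 23 + 1178 = 1201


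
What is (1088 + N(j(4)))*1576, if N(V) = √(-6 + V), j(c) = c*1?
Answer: 1714688 + 1576*I*√2 ≈ 1.7147e+6 + 2228.8*I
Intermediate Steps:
j(c) = c
(1088 + N(j(4)))*1576 = (1088 + √(-6 + 4))*1576 = (1088 + √(-2))*1576 = (1088 + I*√2)*1576 = 1714688 + 1576*I*√2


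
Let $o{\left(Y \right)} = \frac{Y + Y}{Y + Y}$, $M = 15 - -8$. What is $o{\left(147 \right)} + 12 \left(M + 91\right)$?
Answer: $1369$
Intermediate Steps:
$M = 23$ ($M = 15 + 8 = 23$)
$o{\left(Y \right)} = 1$ ($o{\left(Y \right)} = \frac{2 Y}{2 Y} = 2 Y \frac{1}{2 Y} = 1$)
$o{\left(147 \right)} + 12 \left(M + 91\right) = 1 + 12 \left(23 + 91\right) = 1 + 12 \cdot 114 = 1 + 1368 = 1369$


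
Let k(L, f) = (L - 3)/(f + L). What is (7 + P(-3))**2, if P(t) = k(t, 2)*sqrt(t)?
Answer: -59 + 84*I*sqrt(3) ≈ -59.0 + 145.49*I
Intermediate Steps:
k(L, f) = (-3 + L)/(L + f)
P(t) = sqrt(t)*(-3 + t)/(2 + t) (P(t) = ((-3 + t)/(t + 2))*sqrt(t) = ((-3 + t)/(2 + t))*sqrt(t) = sqrt(t)*(-3 + t)/(2 + t))
(7 + P(-3))**2 = (7 + sqrt(-3)*(-3 - 3)/(2 - 3))**2 = (7 + (I*sqrt(3))*(-6)/(-1))**2 = (7 + (I*sqrt(3))*(-1)*(-6))**2 = (7 + 6*I*sqrt(3))**2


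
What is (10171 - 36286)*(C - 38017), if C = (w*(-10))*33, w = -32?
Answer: 717039555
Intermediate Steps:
C = 10560 (C = -32*(-10)*33 = 320*33 = 10560)
(10171 - 36286)*(C - 38017) = (10171 - 36286)*(10560 - 38017) = -26115*(-27457) = 717039555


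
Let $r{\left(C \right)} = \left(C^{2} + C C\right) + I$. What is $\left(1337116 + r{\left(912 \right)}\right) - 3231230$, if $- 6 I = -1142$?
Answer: $- \frac{691307}{3} \approx -2.3044 \cdot 10^{5}$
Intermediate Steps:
$I = \frac{571}{3}$ ($I = \left(- \frac{1}{6}\right) \left(-1142\right) = \frac{571}{3} \approx 190.33$)
$r{\left(C \right)} = \frac{571}{3} + 2 C^{2}$ ($r{\left(C \right)} = \left(C^{2} + C C\right) + \frac{571}{3} = \left(C^{2} + C^{2}\right) + \frac{571}{3} = 2 C^{2} + \frac{571}{3} = \frac{571}{3} + 2 C^{2}$)
$\left(1337116 + r{\left(912 \right)}\right) - 3231230 = \left(1337116 + \left(\frac{571}{3} + 2 \cdot 912^{2}\right)\right) - 3231230 = \left(1337116 + \left(\frac{571}{3} + 2 \cdot 831744\right)\right) - 3231230 = \left(1337116 + \left(\frac{571}{3} + 1663488\right)\right) - 3231230 = \left(1337116 + \frac{4991035}{3}\right) - 3231230 = \frac{9002383}{3} - 3231230 = - \frac{691307}{3}$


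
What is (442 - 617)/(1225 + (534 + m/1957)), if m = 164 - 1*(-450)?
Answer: -342475/3442977 ≈ -0.099471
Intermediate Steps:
m = 614 (m = 164 + 450 = 614)
(442 - 617)/(1225 + (534 + m/1957)) = (442 - 617)/(1225 + (534 + 614/1957)) = -175/(1225 + (534 + 614*(1/1957))) = -175/(1225 + (534 + 614/1957)) = -175/(1225 + 1045652/1957) = -175/3442977/1957 = -175*1957/3442977 = -342475/3442977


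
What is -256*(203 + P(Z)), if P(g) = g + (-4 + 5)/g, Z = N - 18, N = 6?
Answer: -146624/3 ≈ -48875.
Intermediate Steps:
Z = -12 (Z = 6 - 18 = -12)
P(g) = g + 1/g
-256*(203 + P(Z)) = -256*(203 + (-12 + 1/(-12))) = -256*(203 + (-12 - 1/12)) = -256*(203 - 145/12) = -256*2291/12 = -146624/3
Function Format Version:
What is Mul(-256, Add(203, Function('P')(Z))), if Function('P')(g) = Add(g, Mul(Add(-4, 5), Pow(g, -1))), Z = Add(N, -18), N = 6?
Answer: Rational(-146624, 3) ≈ -48875.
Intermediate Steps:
Z = -12 (Z = Add(6, -18) = -12)
Function('P')(g) = Add(g, Pow(g, -1)) (Function('P')(g) = Add(g, Mul(1, Pow(g, -1))) = Add(g, Pow(g, -1)))
Mul(-256, Add(203, Function('P')(Z))) = Mul(-256, Add(203, Add(-12, Pow(-12, -1)))) = Mul(-256, Add(203, Add(-12, Rational(-1, 12)))) = Mul(-256, Add(203, Rational(-145, 12))) = Mul(-256, Rational(2291, 12)) = Rational(-146624, 3)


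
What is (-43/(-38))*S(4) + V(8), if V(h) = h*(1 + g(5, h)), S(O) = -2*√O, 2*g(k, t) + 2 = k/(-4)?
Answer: -181/19 ≈ -9.5263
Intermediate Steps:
g(k, t) = -1 - k/8 (g(k, t) = -1 + (k/(-4))/2 = -1 + (k*(-¼))/2 = -1 + (-k/4)/2 = -1 - k/8)
V(h) = -5*h/8 (V(h) = h*(1 + (-1 - ⅛*5)) = h*(1 + (-1 - 5/8)) = h*(1 - 13/8) = h*(-5/8) = -5*h/8)
(-43/(-38))*S(4) + V(8) = (-43/(-38))*(-2*√4) - 5/8*8 = (-43*(-1/38))*(-2*2) - 5 = (43/38)*(-4) - 5 = -86/19 - 5 = -181/19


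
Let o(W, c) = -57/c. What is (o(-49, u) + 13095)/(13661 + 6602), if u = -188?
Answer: 2461917/3809444 ≈ 0.64627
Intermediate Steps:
(o(-49, u) + 13095)/(13661 + 6602) = (-57/(-188) + 13095)/(13661 + 6602) = (-57*(-1/188) + 13095)/20263 = (57/188 + 13095)*(1/20263) = (2461917/188)*(1/20263) = 2461917/3809444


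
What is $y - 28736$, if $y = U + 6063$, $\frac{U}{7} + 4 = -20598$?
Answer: $-166887$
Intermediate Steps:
$U = -144214$ ($U = -28 + 7 \left(-20598\right) = -28 - 144186 = -144214$)
$y = -138151$ ($y = -144214 + 6063 = -138151$)
$y - 28736 = -138151 - 28736 = -166887$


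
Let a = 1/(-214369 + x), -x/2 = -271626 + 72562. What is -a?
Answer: -1/183759 ≈ -5.4419e-6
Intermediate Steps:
x = 398128 (x = -2*(-271626 + 72562) = -2*(-199064) = 398128)
a = 1/183759 (a = 1/(-214369 + 398128) = 1/183759 ≈ 5.4419e-6)
-a = -1*1/183759 = -1/183759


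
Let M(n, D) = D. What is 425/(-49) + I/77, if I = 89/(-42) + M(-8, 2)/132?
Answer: -51587/5929 ≈ -8.7008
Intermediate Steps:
I = -162/77 (I = 89/(-42) + 2/132 = 89*(-1/42) + 2*(1/132) = -89/42 + 1/66 = -162/77 ≈ -2.1039)
425/(-49) + I/77 = 425/(-49) - 162/77/77 = 425*(-1/49) - 162/77*1/77 = -425/49 - 162/5929 = -51587/5929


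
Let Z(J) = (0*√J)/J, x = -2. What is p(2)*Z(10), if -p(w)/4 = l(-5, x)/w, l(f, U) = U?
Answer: 0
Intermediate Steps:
p(w) = 8/w (p(w) = -(-8)/w = 8/w)
Z(J) = 0 (Z(J) = 0/J = 0)
p(2)*Z(10) = (8/2)*0 = (8*(½))*0 = 4*0 = 0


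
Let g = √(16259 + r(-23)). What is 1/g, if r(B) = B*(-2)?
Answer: √16305/16305 ≈ 0.0078314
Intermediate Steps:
r(B) = -2*B
g = √16305 (g = √(16259 - 2*(-23)) = √(16259 + 46) = √16305 ≈ 127.69)
1/g = 1/(√16305) = √16305/16305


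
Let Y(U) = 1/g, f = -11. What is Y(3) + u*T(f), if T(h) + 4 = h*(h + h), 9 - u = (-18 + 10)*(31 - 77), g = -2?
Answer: -170885/2 ≈ -85443.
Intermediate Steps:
u = -359 (u = 9 - (-18 + 10)*(31 - 77) = 9 - (-8)*(-46) = 9 - 1*368 = 9 - 368 = -359)
Y(U) = -½ (Y(U) = 1/(-2) = -½)
T(h) = -4 + 2*h² (T(h) = -4 + h*(h + h) = -4 + h*(2*h) = -4 + 2*h²)
Y(3) + u*T(f) = -½ - 359*(-4 + 2*(-11)²) = -½ - 359*(-4 + 2*121) = -½ - 359*(-4 + 242) = -½ - 359*238 = -½ - 85442 = -170885/2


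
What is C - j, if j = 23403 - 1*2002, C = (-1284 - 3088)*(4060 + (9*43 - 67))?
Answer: -19170761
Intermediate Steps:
C = -19149360 (C = -4372*(4060 + (387 - 67)) = -4372*(4060 + 320) = -4372*4380 = -19149360)
j = 21401 (j = 23403 - 2002 = 21401)
C - j = -19149360 - 1*21401 = -19149360 - 21401 = -19170761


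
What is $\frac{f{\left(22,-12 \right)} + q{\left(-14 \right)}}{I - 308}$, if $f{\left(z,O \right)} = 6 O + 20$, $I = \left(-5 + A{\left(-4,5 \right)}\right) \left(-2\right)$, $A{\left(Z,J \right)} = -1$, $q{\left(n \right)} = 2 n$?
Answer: $\frac{10}{37} \approx 0.27027$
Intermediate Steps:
$I = 12$ ($I = \left(-5 - 1\right) \left(-2\right) = \left(-6\right) \left(-2\right) = 12$)
$f{\left(z,O \right)} = 20 + 6 O$
$\frac{f{\left(22,-12 \right)} + q{\left(-14 \right)}}{I - 308} = \frac{\left(20 + 6 \left(-12\right)\right) + 2 \left(-14\right)}{12 - 308} = \frac{\left(20 - 72\right) - 28}{-296} = \left(-52 - 28\right) \left(- \frac{1}{296}\right) = \left(-80\right) \left(- \frac{1}{296}\right) = \frac{10}{37}$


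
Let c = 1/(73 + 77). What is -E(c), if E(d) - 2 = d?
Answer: -301/150 ≈ -2.0067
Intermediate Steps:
c = 1/150 ≈ 0.0066667
E(d) = 2 + d
-E(c) = -(2 + 1/150) = -1*301/150 = -301/150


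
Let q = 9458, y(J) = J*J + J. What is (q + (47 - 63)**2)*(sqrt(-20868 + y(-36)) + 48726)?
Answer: 473324364 + 19428*I*sqrt(4902) ≈ 4.7332e+8 + 1.3602e+6*I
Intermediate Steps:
y(J) = J + J**2 (y(J) = J**2 + J = J + J**2)
(q + (47 - 63)**2)*(sqrt(-20868 + y(-36)) + 48726) = (9458 + (47 - 63)**2)*(sqrt(-20868 - 36*(1 - 36)) + 48726) = (9458 + (-16)**2)*(sqrt(-20868 - 36*(-35)) + 48726) = (9458 + 256)*(sqrt(-20868 + 1260) + 48726) = 9714*(sqrt(-19608) + 48726) = 9714*(2*I*sqrt(4902) + 48726) = 9714*(48726 + 2*I*sqrt(4902)) = 473324364 + 19428*I*sqrt(4902)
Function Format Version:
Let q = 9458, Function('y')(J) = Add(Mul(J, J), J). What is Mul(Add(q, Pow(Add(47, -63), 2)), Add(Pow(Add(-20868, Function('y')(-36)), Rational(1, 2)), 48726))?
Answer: Add(473324364, Mul(19428, I, Pow(4902, Rational(1, 2)))) ≈ Add(4.7332e+8, Mul(1.3602e+6, I))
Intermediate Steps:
Function('y')(J) = Add(J, Pow(J, 2)) (Function('y')(J) = Add(Pow(J, 2), J) = Add(J, Pow(J, 2)))
Mul(Add(q, Pow(Add(47, -63), 2)), Add(Pow(Add(-20868, Function('y')(-36)), Rational(1, 2)), 48726)) = Mul(Add(9458, Pow(Add(47, -63), 2)), Add(Pow(Add(-20868, Mul(-36, Add(1, -36))), Rational(1, 2)), 48726)) = Mul(Add(9458, Pow(-16, 2)), Add(Pow(Add(-20868, Mul(-36, -35)), Rational(1, 2)), 48726)) = Mul(Add(9458, 256), Add(Pow(Add(-20868, 1260), Rational(1, 2)), 48726)) = Mul(9714, Add(Pow(-19608, Rational(1, 2)), 48726)) = Mul(9714, Add(Mul(2, I, Pow(4902, Rational(1, 2))), 48726)) = Mul(9714, Add(48726, Mul(2, I, Pow(4902, Rational(1, 2))))) = Add(473324364, Mul(19428, I, Pow(4902, Rational(1, 2))))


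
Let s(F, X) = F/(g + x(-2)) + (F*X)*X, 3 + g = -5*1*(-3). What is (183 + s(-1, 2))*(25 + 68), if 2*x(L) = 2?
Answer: 216318/13 ≈ 16640.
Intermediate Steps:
x(L) = 1 (x(L) = (½)*2 = 1)
g = 12 (g = -3 - 5*1*(-3) = -3 - 5*(-3) = -3 + 15 = 12)
s(F, X) = F/13 + F*X² (s(F, X) = F/(12 + 1) + (F*X)*X = F/13 + F*X²)
(183 + s(-1, 2))*(25 + 68) = (183 - (1/13 + 2²))*(25 + 68) = (183 - (1/13 + 4))*93 = (183 - 1*53/13)*93 = (183 - 53/13)*93 = (2326/13)*93 = 216318/13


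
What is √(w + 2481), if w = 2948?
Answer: √5429 ≈ 73.682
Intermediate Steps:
√(w + 2481) = √(2948 + 2481) = √5429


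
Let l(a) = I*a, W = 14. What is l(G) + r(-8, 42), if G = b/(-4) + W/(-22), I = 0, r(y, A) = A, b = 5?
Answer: 42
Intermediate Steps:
G = -83/44 (G = 5/(-4) + 14/(-22) = 5*(-1/4) + 14*(-1/22) = -5/4 - 7/11 = -83/44 ≈ -1.8864)
l(a) = 0 (l(a) = 0*a = 0)
l(G) + r(-8, 42) = 0 + 42 = 42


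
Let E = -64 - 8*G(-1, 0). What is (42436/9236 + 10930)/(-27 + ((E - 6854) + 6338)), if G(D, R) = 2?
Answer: -25247979/1438507 ≈ -17.552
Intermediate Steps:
E = -80 (E = -64 - 8*2 = -64 - 16 = -80)
(42436/9236 + 10930)/(-27 + ((E - 6854) + 6338)) = (42436/9236 + 10930)/(-27 + ((-80 - 6854) + 6338)) = (42436*(1/9236) + 10930)/(-27 + (-6934 + 6338)) = (10609/2309 + 10930)/(-27 - 596) = (25247979/2309)/(-623) = (25247979/2309)*(-1/623) = -25247979/1438507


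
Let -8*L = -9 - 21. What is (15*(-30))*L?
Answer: -3375/2 ≈ -1687.5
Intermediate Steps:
L = 15/4 (L = -(-9 - 21)/8 = -⅛*(-30) = 15/4 ≈ 3.7500)
(15*(-30))*L = (15*(-30))*(15/4) = -450*15/4 = -3375/2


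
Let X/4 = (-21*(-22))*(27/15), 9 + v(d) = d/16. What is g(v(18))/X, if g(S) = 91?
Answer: 65/2376 ≈ 0.027357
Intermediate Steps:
v(d) = -9 + d/16
X = 16632/5 (X = 4*((-21*(-22))*(27/15)) = 4*(462*(27*(1/15))) = 4*(462*(9/5)) = 4*(4158/5) = 16632/5 ≈ 3326.4)
g(v(18))/X = 91/(16632/5) = 91*(5/16632) = 65/2376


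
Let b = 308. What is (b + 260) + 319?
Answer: 887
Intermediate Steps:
(b + 260) + 319 = (308 + 260) + 319 = 568 + 319 = 887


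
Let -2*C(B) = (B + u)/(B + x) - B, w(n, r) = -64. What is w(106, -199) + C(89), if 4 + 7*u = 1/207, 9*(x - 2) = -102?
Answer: -4630177/230874 ≈ -20.055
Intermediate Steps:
x = -28/3 (x = 2 + (⅑)*(-102) = 2 - 34/3 = -28/3 ≈ -9.3333)
u = -827/1449 (u = -4/7 + (⅐)/207 = -4/7 + (⅐)*(1/207) = -4/7 + 1/1449 = -827/1449 ≈ -0.57074)
C(B) = B/2 - (-827/1449 + B)/(2*(-28/3 + B)) (C(B) = -((B - 827/1449)/(B - 28/3) - B)/2 = -((-827/1449 + B)/(-28/3 + B) - B)/2 = -(-B + (-827/1449 + B)/(-28/3 + B))/2 = B/2 - (-827/1449 + B)/(2*(-28/3 + B)))
w(106, -199) + C(89) = -64 + (827 - 14973*89 + 1449*89²)/(966*(-28 + 3*89)) = -64 + (827 - 1332597 + 1449*7921)/(966*(-28 + 267)) = -64 + (1/966)*(827 - 1332597 + 11477529)/239 = -64 + (1/966)*(1/239)*10145759 = -64 + 10145759/230874 = -4630177/230874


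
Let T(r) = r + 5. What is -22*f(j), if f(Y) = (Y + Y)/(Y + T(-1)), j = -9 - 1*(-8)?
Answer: 44/3 ≈ 14.667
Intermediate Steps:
j = -1 (j = -9 + 8 = -1)
T(r) = 5 + r
f(Y) = 2*Y/(4 + Y) (f(Y) = (Y + Y)/(Y + (5 - 1)) = (2*Y)/(Y + 4) = (2*Y)/(4 + Y) = 2*Y/(4 + Y))
-22*f(j) = -44*(-1)/(4 - 1) = -44*(-1)/3 = -22*(-⅔) = 44/3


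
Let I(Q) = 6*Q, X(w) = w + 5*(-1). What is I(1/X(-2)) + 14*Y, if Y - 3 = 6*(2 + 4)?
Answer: 3816/7 ≈ 545.14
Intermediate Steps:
X(w) = -5 + w (X(w) = w - 5 = -5 + w)
Y = 39 (Y = 3 + 6*(2 + 4) = 3 + 6*6 = 3 + 36 = 39)
I(1/X(-2)) + 14*Y = 6/(-5 - 2) + 14*39 = 6/(-7) + 546 = 6*(-1/7) + 546 = -6/7 + 546 = 3816/7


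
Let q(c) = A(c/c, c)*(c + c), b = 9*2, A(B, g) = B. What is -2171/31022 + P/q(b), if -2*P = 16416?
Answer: -7075187/31022 ≈ -228.07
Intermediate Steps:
P = -8208 (P = -½*16416 = -8208)
b = 18
q(c) = 2*c (q(c) = (c/c)*(c + c) = 1*(2*c) = 2*c)
-2171/31022 + P/q(b) = -2171/31022 - 8208/(2*18) = -2171*1/31022 - 8208/36 = -2171/31022 - 8208*1/36 = -2171/31022 - 228 = -7075187/31022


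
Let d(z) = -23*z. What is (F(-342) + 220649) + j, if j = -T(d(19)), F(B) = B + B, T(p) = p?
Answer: 220402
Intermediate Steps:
F(B) = 2*B
j = 437 (j = -(-23)*19 = -1*(-437) = 437)
(F(-342) + 220649) + j = (2*(-342) + 220649) + 437 = (-684 + 220649) + 437 = 219965 + 437 = 220402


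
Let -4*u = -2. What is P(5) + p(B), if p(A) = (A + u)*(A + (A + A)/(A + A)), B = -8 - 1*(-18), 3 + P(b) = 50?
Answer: 325/2 ≈ 162.50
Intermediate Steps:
u = ½ (u = -¼*(-2) = ½ ≈ 0.50000)
P(b) = 47 (P(b) = -3 + 50 = 47)
B = 10 (B = -8 + 18 = 10)
p(A) = (1 + A)*(½ + A) (p(A) = (A + ½)*(A + (A + A)/(A + A)) = (½ + A)*(A + (2*A)/((2*A))) = (½ + A)*(A + (2*A)*(1/(2*A))) = (½ + A)*(A + 1) = (½ + A)*(1 + A) = (1 + A)*(½ + A))
P(5) + p(B) = 47 + (½ + 10² + (3/2)*10) = 47 + (½ + 100 + 15) = 47 + 231/2 = 325/2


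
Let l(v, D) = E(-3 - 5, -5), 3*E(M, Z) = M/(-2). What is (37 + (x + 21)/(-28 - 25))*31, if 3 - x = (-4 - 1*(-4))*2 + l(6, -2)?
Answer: 180265/159 ≈ 1133.7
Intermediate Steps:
E(M, Z) = -M/6 (E(M, Z) = (M/(-2))/3 = (M*(-1/2))/3 = (-M/2)/3 = -M/6)
l(v, D) = 4/3 (l(v, D) = -(-3 - 5)/6 = -1/6*(-8) = 4/3)
x = 5/3 (x = 3 - ((-4 - 1*(-4))*2 + 4/3) = 3 - ((-4 + 4)*2 + 4/3) = 3 - (0*2 + 4/3) = 3 - (0 + 4/3) = 3 - 1*4/3 = 3 - 4/3 = 5/3 ≈ 1.6667)
(37 + (x + 21)/(-28 - 25))*31 = (37 + (5/3 + 21)/(-28 - 25))*31 = (37 + (68/3)/(-53))*31 = (37 + (68/3)*(-1/53))*31 = (37 - 68/159)*31 = (5815/159)*31 = 180265/159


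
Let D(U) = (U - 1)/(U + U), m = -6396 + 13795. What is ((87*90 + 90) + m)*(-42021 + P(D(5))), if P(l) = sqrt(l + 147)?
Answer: -643719699 + 15319*sqrt(3685)/5 ≈ -6.4353e+8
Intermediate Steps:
m = 7399
D(U) = (-1 + U)/(2*U) (D(U) = (-1 + U)/((2*U)) = (-1 + U)*(1/(2*U)) = (-1 + U)/(2*U))
P(l) = sqrt(147 + l)
((87*90 + 90) + m)*(-42021 + P(D(5))) = ((87*90 + 90) + 7399)*(-42021 + sqrt(147 + (1/2)*(-1 + 5)/5)) = ((7830 + 90) + 7399)*(-42021 + sqrt(147 + (1/2)*(1/5)*4)) = (7920 + 7399)*(-42021 + sqrt(147 + 2/5)) = 15319*(-42021 + sqrt(737/5)) = 15319*(-42021 + sqrt(3685)/5) = -643719699 + 15319*sqrt(3685)/5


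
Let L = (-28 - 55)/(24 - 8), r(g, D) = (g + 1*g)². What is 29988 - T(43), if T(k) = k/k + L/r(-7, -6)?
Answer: 94039315/3136 ≈ 29987.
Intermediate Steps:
r(g, D) = 4*g² (r(g, D) = (g + g)² = (2*g)² = 4*g²)
L = -83/16 ≈ -5.1875
T(k) = 3053/3136 (T(k) = k/k - 83/(16*(4*(-7)²)) = 1 - 83/(16*(4*49)) = 1 - 83/16/196 = 1 - 83/16*1/196 = 1 - 83/3136 = 3053/3136)
29988 - T(43) = 29988 - 1*3053/3136 = 29988 - 3053/3136 = 94039315/3136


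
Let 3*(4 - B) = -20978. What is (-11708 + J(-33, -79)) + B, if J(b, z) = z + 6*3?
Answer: -14317/3 ≈ -4772.3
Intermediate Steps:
J(b, z) = 18 + z (J(b, z) = z + 18 = 18 + z)
B = 20990/3 (B = 4 - ⅓*(-20978) = 4 + 20978/3 = 20990/3 ≈ 6996.7)
(-11708 + J(-33, -79)) + B = (-11708 + (18 - 79)) + 20990/3 = (-11708 - 61) + 20990/3 = -11769 + 20990/3 = -14317/3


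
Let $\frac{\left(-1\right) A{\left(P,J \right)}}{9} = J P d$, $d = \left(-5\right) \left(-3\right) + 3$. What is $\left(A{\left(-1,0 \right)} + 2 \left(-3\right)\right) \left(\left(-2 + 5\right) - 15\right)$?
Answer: $72$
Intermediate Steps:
$d = 18$ ($d = 15 + 3 = 18$)
$A{\left(P,J \right)} = - 162 J P$ ($A{\left(P,J \right)} = - 9 J P 18 = - 9 \cdot 18 J P = - 162 J P$)
$\left(A{\left(-1,0 \right)} + 2 \left(-3\right)\right) \left(\left(-2 + 5\right) - 15\right) = \left(\left(-162\right) 0 \left(-1\right) + 2 \left(-3\right)\right) \left(\left(-2 + 5\right) - 15\right) = \left(0 - 6\right) \left(3 - 15\right) = \left(-6\right) \left(-12\right) = 72$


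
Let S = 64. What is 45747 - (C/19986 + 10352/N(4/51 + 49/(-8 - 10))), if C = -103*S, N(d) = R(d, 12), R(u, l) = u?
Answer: 401491777219/8084337 ≈ 49663.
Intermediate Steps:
N(d) = d
C = -6592 (C = -103*64 = -6592)
45747 - (C/19986 + 10352/N(4/51 + 49/(-8 - 10))) = 45747 - (-6592/19986 + 10352/(4/51 + 49/(-8 - 10))) = 45747 - (-6592*1/19986 + 10352/(4*(1/51) + 49/(-18))) = 45747 - (-3296/9993 + 10352/(4/51 + 49*(-1/18))) = 45747 - (-3296/9993 + 10352/(4/51 - 49/18)) = 45747 - (-3296/9993 + 10352/(-809/306)) = 45747 - (-3296/9993 + 10352*(-306/809)) = 45747 - (-3296/9993 - 3167712/809) = 45747 - 1*(-31657612480/8084337) = 45747 + 31657612480/8084337 = 401491777219/8084337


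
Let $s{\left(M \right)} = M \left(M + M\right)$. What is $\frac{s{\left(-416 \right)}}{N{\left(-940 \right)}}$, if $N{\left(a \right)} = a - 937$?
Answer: $- \frac{346112}{1877} \approx -184.4$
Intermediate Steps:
$s{\left(M \right)} = 2 M^{2}$ ($s{\left(M \right)} = M 2 M = 2 M^{2}$)
$N{\left(a \right)} = -937 + a$
$\frac{s{\left(-416 \right)}}{N{\left(-940 \right)}} = \frac{2 \left(-416\right)^{2}}{-937 - 940} = \frac{2 \cdot 173056}{-1877} = 346112 \left(- \frac{1}{1877}\right) = - \frac{346112}{1877}$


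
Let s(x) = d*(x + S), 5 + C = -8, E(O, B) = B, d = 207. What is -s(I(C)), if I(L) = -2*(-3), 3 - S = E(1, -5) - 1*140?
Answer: -31878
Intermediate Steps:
C = -13 (C = -5 - 8 = -13)
S = 148 (S = 3 - (-5 - 1*140) = 3 - (-5 - 140) = 3 - 1*(-145) = 3 + 145 = 148)
I(L) = 6
s(x) = 30636 + 207*x (s(x) = 207*(x + 148) = 207*(148 + x) = 30636 + 207*x)
-s(I(C)) = -(30636 + 207*6) = -(30636 + 1242) = -1*31878 = -31878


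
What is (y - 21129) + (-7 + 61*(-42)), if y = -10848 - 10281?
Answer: -44827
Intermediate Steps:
y = -21129
(y - 21129) + (-7 + 61*(-42)) = (-21129 - 21129) + (-7 + 61*(-42)) = -42258 + (-7 - 2562) = -42258 - 2569 = -44827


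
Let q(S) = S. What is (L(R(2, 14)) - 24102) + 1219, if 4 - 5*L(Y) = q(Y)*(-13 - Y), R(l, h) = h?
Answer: -114033/5 ≈ -22807.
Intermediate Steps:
L(Y) = ⅘ - Y*(-13 - Y)/5
(L(R(2, 14)) - 24102) + 1219 = ((⅘ + (⅕)*14² + (13/5)*14) - 24102) + 1219 = ((⅘ + (⅕)*196 + 182/5) - 24102) + 1219 = ((⅘ + 196/5 + 182/5) - 24102) + 1219 = (382/5 - 24102) + 1219 = -120128/5 + 1219 = -114033/5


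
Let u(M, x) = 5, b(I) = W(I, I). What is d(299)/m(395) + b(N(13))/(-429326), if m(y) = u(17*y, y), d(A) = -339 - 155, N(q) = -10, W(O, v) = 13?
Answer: -212087109/2146630 ≈ -98.800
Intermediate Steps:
d(A) = -494
b(I) = 13
m(y) = 5
d(299)/m(395) + b(N(13))/(-429326) = -494/5 + 13/(-429326) = -494*1/5 + 13*(-1/429326) = -494/5 - 13/429326 = -212087109/2146630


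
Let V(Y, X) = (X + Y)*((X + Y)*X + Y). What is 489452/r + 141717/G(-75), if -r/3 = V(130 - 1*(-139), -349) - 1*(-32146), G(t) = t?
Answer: -157510485029/83361525 ≈ -1889.5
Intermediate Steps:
V(Y, X) = (X + Y)*(Y + X*(X + Y)) (V(Y, X) = (X + Y)*(X*(X + Y) + Y) = (X + Y)*(Y + X*(X + Y)))
r = 6668922 (r = -3*(((-349)**3 + (130 - 1*(-139))**2 - 349*(130 - 1*(-139)) - 349*(130 - 1*(-139))**2 + 2*(130 - 1*(-139))*(-349)**2) - 1*(-32146)) = -3*((-42508549 + (130 + 139)**2 - 349*(130 + 139) - 349*(130 + 139)**2 + 2*(130 + 139)*121801) + 32146) = -3*((-42508549 + 269**2 - 349*269 - 349*269**2 + 2*269*121801) + 32146) = -3*((-42508549 + 72361 - 93881 - 349*72361 + 65528938) + 32146) = -3*((-42508549 + 72361 - 93881 - 25253989 + 65528938) + 32146) = -3*(-2255120 + 32146) = -3*(-2222974) = 6668922)
489452/r + 141717/G(-75) = 489452/6668922 + 141717/(-75) = 489452*(1/6668922) + 141717*(-1/75) = 244726/3334461 - 47239/25 = -157510485029/83361525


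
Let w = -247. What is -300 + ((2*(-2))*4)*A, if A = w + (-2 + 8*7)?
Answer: 2788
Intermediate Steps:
A = -193 (A = -247 + (-2 + 8*7) = -247 + (-2 + 56) = -247 + 54 = -193)
-300 + ((2*(-2))*4)*A = -300 + ((2*(-2))*4)*(-193) = -300 - 4*4*(-193) = -300 - 16*(-193) = -300 + 3088 = 2788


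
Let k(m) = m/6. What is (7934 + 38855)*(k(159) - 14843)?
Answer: -1386498437/2 ≈ -6.9325e+8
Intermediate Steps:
k(m) = m/6 (k(m) = m*(⅙) = m/6)
(7934 + 38855)*(k(159) - 14843) = (7934 + 38855)*((⅙)*159 - 14843) = 46789*(53/2 - 14843) = 46789*(-29633/2) = -1386498437/2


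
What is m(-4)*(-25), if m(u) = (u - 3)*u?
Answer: -700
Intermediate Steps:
m(u) = u*(-3 + u) (m(u) = (-3 + u)*u = u*(-3 + u))
m(-4)*(-25) = -4*(-3 - 4)*(-25) = -4*(-7)*(-25) = 28*(-25) = -700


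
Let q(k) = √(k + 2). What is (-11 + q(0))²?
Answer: (11 - √2)² ≈ 91.887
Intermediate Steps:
q(k) = √(2 + k)
(-11 + q(0))² = (-11 + √(2 + 0))² = (-11 + √2)²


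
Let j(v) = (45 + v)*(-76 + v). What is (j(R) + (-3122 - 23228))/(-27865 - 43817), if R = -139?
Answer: 3070/35841 ≈ 0.085656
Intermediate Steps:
j(v) = (-76 + v)*(45 + v)
(j(R) + (-3122 - 23228))/(-27865 - 43817) = ((-3420 + (-139)**2 - 31*(-139)) + (-3122 - 23228))/(-27865 - 43817) = ((-3420 + 19321 + 4309) - 26350)/(-71682) = (20210 - 26350)*(-1/71682) = -6140*(-1/71682) = 3070/35841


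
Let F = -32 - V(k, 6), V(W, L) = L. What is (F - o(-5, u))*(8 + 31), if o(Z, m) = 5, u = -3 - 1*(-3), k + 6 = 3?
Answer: -1677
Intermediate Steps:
k = -3 (k = -6 + 3 = -3)
u = 0 (u = -3 + 3 = 0)
F = -38 (F = -32 - 1*6 = -32 - 6 = -38)
(F - o(-5, u))*(8 + 31) = (-38 - 1*5)*(8 + 31) = (-38 - 5)*39 = -43*39 = -1677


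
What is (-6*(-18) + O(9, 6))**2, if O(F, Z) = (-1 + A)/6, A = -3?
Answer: 103684/9 ≈ 11520.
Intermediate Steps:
O(F, Z) = -2/3 (O(F, Z) = (-1 - 3)/6 = -4*1/6 = -2/3)
(-6*(-18) + O(9, 6))**2 = (-6*(-18) - 2/3)**2 = (108 - 2/3)**2 = (322/3)**2 = 103684/9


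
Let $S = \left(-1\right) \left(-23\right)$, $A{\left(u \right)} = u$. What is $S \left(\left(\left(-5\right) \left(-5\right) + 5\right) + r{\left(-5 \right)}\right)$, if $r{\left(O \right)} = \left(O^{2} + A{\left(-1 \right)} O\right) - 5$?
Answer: $1265$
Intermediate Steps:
$r{\left(O \right)} = -5 + O^{2} - O$ ($r{\left(O \right)} = \left(O^{2} - O\right) - 5 = -5 + O^{2} - O$)
$S = 23$
$S \left(\left(\left(-5\right) \left(-5\right) + 5\right) + r{\left(-5 \right)}\right) = 23 \left(\left(\left(-5\right) \left(-5\right) + 5\right) - -25\right) = 23 \left(\left(25 + 5\right) + \left(-5 + 25 + 5\right)\right) = 23 \left(30 + 25\right) = 23 \cdot 55 = 1265$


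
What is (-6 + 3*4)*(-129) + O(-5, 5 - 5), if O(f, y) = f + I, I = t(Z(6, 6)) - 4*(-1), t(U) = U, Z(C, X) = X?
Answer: -769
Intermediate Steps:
I = 10 (I = 6 - 4*(-1) = 6 + 4 = 10)
O(f, y) = 10 + f (O(f, y) = f + 10 = 10 + f)
(-6 + 3*4)*(-129) + O(-5, 5 - 5) = (-6 + 3*4)*(-129) + (10 - 5) = (-6 + 12)*(-129) + 5 = 6*(-129) + 5 = -774 + 5 = -769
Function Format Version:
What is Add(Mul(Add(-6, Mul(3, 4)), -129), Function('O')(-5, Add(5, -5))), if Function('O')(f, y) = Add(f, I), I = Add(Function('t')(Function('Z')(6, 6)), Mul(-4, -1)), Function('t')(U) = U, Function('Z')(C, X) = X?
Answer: -769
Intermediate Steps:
I = 10 (I = Add(6, Mul(-4, -1)) = Add(6, 4) = 10)
Function('O')(f, y) = Add(10, f) (Function('O')(f, y) = Add(f, 10) = Add(10, f))
Add(Mul(Add(-6, Mul(3, 4)), -129), Function('O')(-5, Add(5, -5))) = Add(Mul(Add(-6, Mul(3, 4)), -129), Add(10, -5)) = Add(Mul(Add(-6, 12), -129), 5) = Add(Mul(6, -129), 5) = Add(-774, 5) = -769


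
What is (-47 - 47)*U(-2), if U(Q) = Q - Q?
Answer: 0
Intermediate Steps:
U(Q) = 0
(-47 - 47)*U(-2) = (-47 - 47)*0 = -94*0 = 0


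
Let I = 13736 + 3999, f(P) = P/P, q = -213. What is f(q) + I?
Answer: 17736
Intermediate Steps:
f(P) = 1
I = 17735
f(q) + I = 1 + 17735 = 17736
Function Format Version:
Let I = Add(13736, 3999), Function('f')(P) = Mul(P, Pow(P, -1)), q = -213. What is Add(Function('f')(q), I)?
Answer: 17736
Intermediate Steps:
Function('f')(P) = 1
I = 17735
Add(Function('f')(q), I) = Add(1, 17735) = 17736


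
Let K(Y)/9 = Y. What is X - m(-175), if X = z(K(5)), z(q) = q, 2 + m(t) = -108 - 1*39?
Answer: 194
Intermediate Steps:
m(t) = -149 (m(t) = -2 + (-108 - 1*39) = -2 + (-108 - 39) = -2 - 147 = -149)
K(Y) = 9*Y
X = 45 (X = 9*5 = 45)
X - m(-175) = 45 - 1*(-149) = 45 + 149 = 194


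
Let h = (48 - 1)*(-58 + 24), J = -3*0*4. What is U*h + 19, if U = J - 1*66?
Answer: 105487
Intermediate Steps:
J = 0 (J = 0*4 = 0)
h = -1598 (h = 47*(-34) = -1598)
U = -66 (U = 0 - 1*66 = 0 - 66 = -66)
U*h + 19 = -66*(-1598) + 19 = 105468 + 19 = 105487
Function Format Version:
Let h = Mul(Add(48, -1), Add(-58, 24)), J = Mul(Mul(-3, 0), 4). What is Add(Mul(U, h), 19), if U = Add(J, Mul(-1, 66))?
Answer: 105487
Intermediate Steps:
J = 0 (J = Mul(0, 4) = 0)
h = -1598 (h = Mul(47, -34) = -1598)
U = -66 (U = Add(0, Mul(-1, 66)) = Add(0, -66) = -66)
Add(Mul(U, h), 19) = Add(Mul(-66, -1598), 19) = Add(105468, 19) = 105487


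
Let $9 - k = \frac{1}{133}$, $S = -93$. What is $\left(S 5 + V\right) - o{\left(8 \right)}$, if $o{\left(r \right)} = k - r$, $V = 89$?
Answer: $- \frac{50140}{133} \approx -376.99$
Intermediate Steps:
$k = \frac{1196}{133}$ ($k = 9 - \frac{1}{133} = \frac{1196}{133} \approx 8.9925$)
$o{\left(r \right)} = \frac{1196}{133} - r$
$\left(S 5 + V\right) - o{\left(8 \right)} = \left(\left(-93\right) 5 + 89\right) - \left(\frac{1196}{133} - 8\right) = \left(-465 + 89\right) - \left(\frac{1196}{133} - 8\right) = -376 - \frac{132}{133} = - \frac{50140}{133}$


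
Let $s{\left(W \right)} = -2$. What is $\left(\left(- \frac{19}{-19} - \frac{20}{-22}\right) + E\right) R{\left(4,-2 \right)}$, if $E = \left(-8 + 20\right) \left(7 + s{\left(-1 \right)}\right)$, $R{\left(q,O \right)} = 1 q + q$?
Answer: $\frac{5448}{11} \approx 495.27$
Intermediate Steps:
$R{\left(q,O \right)} = 2 q$ ($R{\left(q,O \right)} = q + q = 2 q$)
$E = 60$ ($E = \left(-8 + 20\right) \left(7 - 2\right) = 12 \cdot 5 = 60$)
$\left(\left(- \frac{19}{-19} - \frac{20}{-22}\right) + E\right) R{\left(4,-2 \right)} = \left(\left(- \frac{19}{-19} - \frac{20}{-22}\right) + 60\right) 2 \cdot 4 = \left(\left(\left(-19\right) \left(- \frac{1}{19}\right) - - \frac{10}{11}\right) + 60\right) 8 = \left(\left(1 + \frac{10}{11}\right) + 60\right) 8 = \left(\frac{21}{11} + 60\right) 8 = \frac{681}{11} \cdot 8 = \frac{5448}{11}$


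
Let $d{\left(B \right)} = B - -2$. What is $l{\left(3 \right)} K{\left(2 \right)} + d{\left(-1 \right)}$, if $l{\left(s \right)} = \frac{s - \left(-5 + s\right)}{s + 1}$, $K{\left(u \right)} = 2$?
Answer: $\frac{7}{2} \approx 3.5$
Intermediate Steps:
$l{\left(s \right)} = \frac{5}{1 + s}$
$d{\left(B \right)} = 2 + B$ ($d{\left(B \right)} = B + 2 = 2 + B$)
$l{\left(3 \right)} K{\left(2 \right)} + d{\left(-1 \right)} = \frac{5}{1 + 3} \cdot 2 + \left(2 - 1\right) = \frac{5}{4} \cdot 2 + 1 = \frac{5}{2} + 1 = \frac{7}{2}$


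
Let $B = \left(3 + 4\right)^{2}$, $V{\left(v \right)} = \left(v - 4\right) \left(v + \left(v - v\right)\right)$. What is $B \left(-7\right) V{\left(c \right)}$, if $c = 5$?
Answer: $-1715$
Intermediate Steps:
$V{\left(v \right)} = v \left(-4 + v\right)$ ($V{\left(v \right)} = \left(-4 + v\right) \left(v + 0\right) = \left(-4 + v\right) v = v \left(-4 + v\right)$)
$B = 49$ ($B = 7^{2} = 49$)
$B \left(-7\right) V{\left(c \right)} = 49 \left(-7\right) 5 \left(-4 + 5\right) = - 343 \cdot 5 \cdot 1 = \left(-343\right) 5 = -1715$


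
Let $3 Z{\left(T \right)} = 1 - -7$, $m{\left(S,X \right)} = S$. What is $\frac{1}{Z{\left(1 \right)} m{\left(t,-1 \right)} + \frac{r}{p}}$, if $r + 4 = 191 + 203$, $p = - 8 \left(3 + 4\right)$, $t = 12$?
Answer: $\frac{28}{701} \approx 0.039943$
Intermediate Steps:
$p = -56$ ($p = \left(-8\right) 7 = -56$)
$r = 390$ ($r = -4 + \left(191 + 203\right) = -4 + 394 = 390$)
$Z{\left(T \right)} = \frac{8}{3}$ ($Z{\left(T \right)} = \frac{1 - -7}{3} = \frac{1 + 7}{3} = \frac{1}{3} \cdot 8 = \frac{8}{3}$)
$\frac{1}{Z{\left(1 \right)} m{\left(t,-1 \right)} + \frac{r}{p}} = \frac{1}{\frac{8}{3} \cdot 12 + \frac{390}{-56}} = \frac{1}{32 + 390 \left(- \frac{1}{56}\right)} = \frac{1}{32 - \frac{195}{28}} = \frac{1}{\frac{701}{28}} = \frac{28}{701}$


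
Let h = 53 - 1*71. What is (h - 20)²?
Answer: 1444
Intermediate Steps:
h = -18 (h = 53 - 71 = -18)
(h - 20)² = (-18 - 20)² = (-38)² = 1444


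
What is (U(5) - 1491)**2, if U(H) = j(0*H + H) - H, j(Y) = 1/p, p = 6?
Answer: 80550625/36 ≈ 2.2375e+6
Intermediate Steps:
j(Y) = 1/6
U(H) = 1/6 - H
(U(5) - 1491)**2 = ((1/6 - 1*5) - 1491)**2 = ((1/6 - 5) - 1491)**2 = (-29/6 - 1491)**2 = (-8975/6)**2 = 80550625/36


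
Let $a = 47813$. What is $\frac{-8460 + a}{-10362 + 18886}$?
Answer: $\frac{39353}{8524} \approx 4.6167$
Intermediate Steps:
$\frac{-8460 + a}{-10362 + 18886} = \frac{-8460 + 47813}{-10362 + 18886} = \frac{39353}{8524}$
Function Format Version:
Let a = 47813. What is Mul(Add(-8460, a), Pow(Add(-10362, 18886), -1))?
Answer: Rational(39353, 8524) ≈ 4.6167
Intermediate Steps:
Mul(Add(-8460, a), Pow(Add(-10362, 18886), -1)) = Mul(Add(-8460, 47813), Pow(Add(-10362, 18886), -1)) = Mul(39353, Pow(8524, -1)) = Mul(39353, Rational(1, 8524)) = Rational(39353, 8524)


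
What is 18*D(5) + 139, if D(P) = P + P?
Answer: 319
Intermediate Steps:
D(P) = 2*P
18*D(5) + 139 = 18*(2*5) + 139 = 18*10 + 139 = 180 + 139 = 319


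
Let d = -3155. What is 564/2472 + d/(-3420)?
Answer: 81067/70452 ≈ 1.1507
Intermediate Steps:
564/2472 + d/(-3420) = 564/2472 - 3155/(-3420) = 564*(1/2472) - 3155*(-1/3420) = 47/206 + 631/684 = 81067/70452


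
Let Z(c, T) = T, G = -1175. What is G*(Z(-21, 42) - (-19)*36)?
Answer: -853050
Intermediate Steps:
G*(Z(-21, 42) - (-19)*36) = -1175*(42 - (-19)*36) = -1175*(42 - 1*(-684)) = -1175*(42 + 684) = -1175*726 = -853050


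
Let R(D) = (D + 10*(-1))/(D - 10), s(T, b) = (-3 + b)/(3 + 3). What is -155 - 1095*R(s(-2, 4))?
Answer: -1250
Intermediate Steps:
s(T, b) = -½ + b/6 (s(T, b) = (-3 + b)/6 = (-3 + b)*(⅙) = -½ + b/6)
R(D) = 1 (R(D) = (D - 10)/(-10 + D) = (-10 + D)/(-10 + D) = 1)
-155 - 1095*R(s(-2, 4)) = -155 - 1095*1 = -155 - 1095 = -1250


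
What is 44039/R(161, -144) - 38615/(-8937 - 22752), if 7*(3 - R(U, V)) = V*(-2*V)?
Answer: 3790371764/438290559 ≈ 8.6481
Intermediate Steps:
R(U, V) = 3 + 2*V²/7 (R(U, V) = 3 - V*(-2*V)/7 = 3 - (-2)*V²/7 = 3 + 2*V²/7)
44039/R(161, -144) - 38615/(-8937 - 22752) = 44039/(3 + (2/7)*(-144)²) - 38615/(-8937 - 22752) = 44039/(3 + (2/7)*20736) - 38615/(-31689) = 44039/(3 + 41472/7) - 38615*(-1/31689) = 44039/(41493/7) + 38615/31689 = 44039*(7/41493) + 38615/31689 = 308273/41493 + 38615/31689 = 3790371764/438290559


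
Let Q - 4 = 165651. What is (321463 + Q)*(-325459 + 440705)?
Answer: 56138401028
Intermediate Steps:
Q = 165655 (Q = 4 + 165651 = 165655)
(321463 + Q)*(-325459 + 440705) = (321463 + 165655)*(-325459 + 440705) = 487118*115246 = 56138401028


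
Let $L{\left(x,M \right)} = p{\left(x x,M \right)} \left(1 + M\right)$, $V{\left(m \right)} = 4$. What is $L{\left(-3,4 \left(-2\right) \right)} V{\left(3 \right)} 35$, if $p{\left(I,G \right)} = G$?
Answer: $7840$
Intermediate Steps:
$L{\left(x,M \right)} = M \left(1 + M\right)$
$L{\left(-3,4 \left(-2\right) \right)} V{\left(3 \right)} 35 = 4 \left(-2\right) \left(1 + 4 \left(-2\right)\right) 4 \cdot 35 = - 8 \left(1 - 8\right) 4 \cdot 35 = \left(-8\right) \left(-7\right) 4 \cdot 35 = 56 \cdot 4 \cdot 35 = 224 \cdot 35 = 7840$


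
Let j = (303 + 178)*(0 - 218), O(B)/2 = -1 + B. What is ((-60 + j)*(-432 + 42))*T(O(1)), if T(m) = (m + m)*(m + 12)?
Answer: 0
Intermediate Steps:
O(B) = -2 + 2*B (O(B) = 2*(-1 + B) = -2 + 2*B)
T(m) = 2*m*(12 + m) (T(m) = (2*m)*(12 + m) = 2*m*(12 + m))
j = -104858 (j = 481*(-218) = -104858)
((-60 + j)*(-432 + 42))*T(O(1)) = ((-60 - 104858)*(-432 + 42))*(2*(-2 + 2*1)*(12 + (-2 + 2*1))) = (-104918*(-390))*(2*(-2 + 2)*(12 + (-2 + 2))) = 40918020*(2*0*(12 + 0)) = 40918020*(2*0*12) = 40918020*0 = 0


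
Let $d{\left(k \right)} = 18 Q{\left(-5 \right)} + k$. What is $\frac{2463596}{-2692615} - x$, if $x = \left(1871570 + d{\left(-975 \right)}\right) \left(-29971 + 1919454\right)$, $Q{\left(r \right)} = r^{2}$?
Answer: $- \frac{9519222595776720621}{2692615} \approx -3.5353 \cdot 10^{12}$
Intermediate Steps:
$d{\left(k \right)} = 450 + k$ ($d{\left(k \right)} = 18 \left(-5\right)^{2} + k = 18 \cdot 25 + k = 450 + k$)
$x = 3535307719735$ ($x = \left(1871570 + \left(450 - 975\right)\right) \left(-29971 + 1919454\right) = \left(1871570 - 525\right) 1889483 = 1871045 \cdot 1889483 = 3535307719735$)
$\frac{2463596}{-2692615} - x = \frac{2463596}{-2692615} - 3535307719735 = 2463596 \left(- \frac{1}{2692615}\right) - 3535307719735 = - \frac{2463596}{2692615} - 3535307719735 = - \frac{9519222595776720621}{2692615}$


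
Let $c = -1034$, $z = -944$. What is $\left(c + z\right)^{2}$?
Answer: $3912484$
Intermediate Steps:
$\left(c + z\right)^{2} = \left(-1034 - 944\right)^{2} = \left(-1978\right)^{2} = 3912484$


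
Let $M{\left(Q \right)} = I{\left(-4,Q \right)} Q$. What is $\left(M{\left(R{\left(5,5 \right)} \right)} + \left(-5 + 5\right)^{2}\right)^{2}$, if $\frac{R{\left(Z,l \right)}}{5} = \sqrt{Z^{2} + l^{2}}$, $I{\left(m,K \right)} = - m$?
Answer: $20000$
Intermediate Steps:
$R{\left(Z,l \right)} = 5 \sqrt{Z^{2} + l^{2}}$
$M{\left(Q \right)} = 4 Q$ ($M{\left(Q \right)} = \left(-1\right) \left(-4\right) Q = 4 Q$)
$\left(M{\left(R{\left(5,5 \right)} \right)} + \left(-5 + 5\right)^{2}\right)^{2} = \left(4 \cdot 5 \sqrt{5^{2} + 5^{2}} + \left(-5 + 5\right)^{2}\right)^{2} = \left(4 \cdot 5 \sqrt{25 + 25} + 0^{2}\right)^{2} = \left(4 \cdot 5 \sqrt{50} + 0\right)^{2} = \left(4 \cdot 5 \cdot 5 \sqrt{2} + 0\right)^{2} = \left(4 \cdot 25 \sqrt{2} + 0\right)^{2} = \left(100 \sqrt{2} + 0\right)^{2} = \left(100 \sqrt{2}\right)^{2} = 20000$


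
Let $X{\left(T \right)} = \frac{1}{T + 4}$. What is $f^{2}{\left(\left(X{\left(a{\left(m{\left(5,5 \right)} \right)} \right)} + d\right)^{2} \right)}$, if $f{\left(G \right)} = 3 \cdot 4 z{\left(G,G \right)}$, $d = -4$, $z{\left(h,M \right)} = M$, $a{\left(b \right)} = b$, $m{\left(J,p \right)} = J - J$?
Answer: $\frac{455625}{16} \approx 28477.0$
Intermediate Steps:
$m{\left(J,p \right)} = 0$
$X{\left(T \right)} = \frac{1}{4 + T}$
$f{\left(G \right)} = 12 G$ ($f{\left(G \right)} = 3 \cdot 4 G = 12 G$)
$f^{2}{\left(\left(X{\left(a{\left(m{\left(5,5 \right)} \right)} \right)} + d\right)^{2} \right)} = \left(12 \left(\frac{1}{4 + 0} - 4\right)^{2}\right)^{2} = \left(12 \left(\frac{1}{4} - 4\right)^{2}\right)^{2} = \left(12 \left(- \frac{15}{4}\right)^{2}\right)^{2} = \left(12 \cdot \frac{225}{16}\right)^{2} = \left(\frac{675}{4}\right)^{2} = \frac{455625}{16}$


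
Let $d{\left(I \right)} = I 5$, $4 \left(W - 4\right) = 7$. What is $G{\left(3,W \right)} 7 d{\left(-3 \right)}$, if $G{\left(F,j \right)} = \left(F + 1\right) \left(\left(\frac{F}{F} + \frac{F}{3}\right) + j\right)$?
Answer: $-3255$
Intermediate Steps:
$W = \frac{23}{4}$ ($W = 4 + \frac{1}{4} \cdot 7 = 4 + \frac{7}{4} = \frac{23}{4} \approx 5.75$)
$d{\left(I \right)} = 5 I$
$G{\left(F,j \right)} = \left(1 + F\right) \left(1 + j + \frac{F}{3}\right)$ ($G{\left(F,j \right)} = \left(1 + F\right) \left(\left(1 + F \frac{1}{3}\right) + j\right) = \left(1 + F\right) \left(\left(1 + \frac{F}{3}\right) + j\right) = \left(1 + F\right) \left(1 + j + \frac{F}{3}\right)$)
$G{\left(3,W \right)} 7 d{\left(-3 \right)} = \left(1 + \frac{23}{4} + \frac{3^{2}}{3} + \frac{4}{3} \cdot 3 + 3 \cdot \frac{23}{4}\right) 7 \cdot 5 \left(-3\right) = \left(1 + \frac{23}{4} + \frac{1}{3} \cdot 9 + 4 + \frac{69}{4}\right) 7 \left(-15\right) = \left(1 + \frac{23}{4} + 3 + 4 + \frac{69}{4}\right) 7 \left(-15\right) = 31 \cdot 7 \left(-15\right) = 217 \left(-15\right) = -3255$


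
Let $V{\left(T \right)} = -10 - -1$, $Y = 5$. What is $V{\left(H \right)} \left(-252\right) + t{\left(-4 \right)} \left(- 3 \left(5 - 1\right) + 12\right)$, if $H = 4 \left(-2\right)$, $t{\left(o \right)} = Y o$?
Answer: $2268$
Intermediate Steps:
$t{\left(o \right)} = 5 o$
$H = -8$
$V{\left(T \right)} = -9$ ($V{\left(T \right)} = -10 + 1 = -9$)
$V{\left(H \right)} \left(-252\right) + t{\left(-4 \right)} \left(- 3 \left(5 - 1\right) + 12\right) = \left(-9\right) \left(-252\right) + 5 \left(-4\right) \left(- 3 \left(5 - 1\right) + 12\right) = 2268 - 20 \left(\left(-3\right) 4 + 12\right) = 2268 - 20 \left(-12 + 12\right) = 2268 - 0 = 2268 + 0 = 2268$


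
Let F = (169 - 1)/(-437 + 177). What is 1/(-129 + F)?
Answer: -65/8427 ≈ -0.0077133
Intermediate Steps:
F = -42/65 (F = 168/(-260) = 168*(-1/260) = -42/65 ≈ -0.64615)
1/(-129 + F) = 1/(-129 - 42/65) = 1/(-8427/65) = -65/8427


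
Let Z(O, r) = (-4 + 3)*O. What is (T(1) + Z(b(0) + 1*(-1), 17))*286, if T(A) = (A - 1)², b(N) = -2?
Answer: 858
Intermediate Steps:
T(A) = (-1 + A)²
Z(O, r) = -O
(T(1) + Z(b(0) + 1*(-1), 17))*286 = ((-1 + 1)² - (-2 + 1*(-1)))*286 = (0² - (-2 - 1))*286 = (0 - 1*(-3))*286 = (0 + 3)*286 = 3*286 = 858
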